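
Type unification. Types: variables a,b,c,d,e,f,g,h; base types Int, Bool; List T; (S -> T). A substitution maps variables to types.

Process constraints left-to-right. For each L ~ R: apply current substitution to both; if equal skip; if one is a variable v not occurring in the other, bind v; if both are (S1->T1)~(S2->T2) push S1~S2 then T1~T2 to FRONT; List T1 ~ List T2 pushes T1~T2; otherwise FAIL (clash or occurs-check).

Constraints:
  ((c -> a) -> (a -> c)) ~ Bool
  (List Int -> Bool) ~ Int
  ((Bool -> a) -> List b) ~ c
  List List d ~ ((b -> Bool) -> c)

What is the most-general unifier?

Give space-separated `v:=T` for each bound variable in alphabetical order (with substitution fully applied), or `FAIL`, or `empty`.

step 1: unify ((c -> a) -> (a -> c)) ~ Bool  [subst: {-} | 3 pending]
  clash: ((c -> a) -> (a -> c)) vs Bool

Answer: FAIL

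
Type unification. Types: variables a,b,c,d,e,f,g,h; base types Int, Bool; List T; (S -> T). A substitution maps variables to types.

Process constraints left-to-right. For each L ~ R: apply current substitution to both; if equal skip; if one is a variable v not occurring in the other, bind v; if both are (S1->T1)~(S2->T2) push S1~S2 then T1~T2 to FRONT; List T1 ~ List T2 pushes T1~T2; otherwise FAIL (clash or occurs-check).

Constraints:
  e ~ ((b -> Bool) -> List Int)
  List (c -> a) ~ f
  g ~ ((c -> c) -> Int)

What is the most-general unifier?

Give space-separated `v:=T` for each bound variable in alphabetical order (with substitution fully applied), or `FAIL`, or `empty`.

step 1: unify e ~ ((b -> Bool) -> List Int)  [subst: {-} | 2 pending]
  bind e := ((b -> Bool) -> List Int)
step 2: unify List (c -> a) ~ f  [subst: {e:=((b -> Bool) -> List Int)} | 1 pending]
  bind f := List (c -> a)
step 3: unify g ~ ((c -> c) -> Int)  [subst: {e:=((b -> Bool) -> List Int), f:=List (c -> a)} | 0 pending]
  bind g := ((c -> c) -> Int)

Answer: e:=((b -> Bool) -> List Int) f:=List (c -> a) g:=((c -> c) -> Int)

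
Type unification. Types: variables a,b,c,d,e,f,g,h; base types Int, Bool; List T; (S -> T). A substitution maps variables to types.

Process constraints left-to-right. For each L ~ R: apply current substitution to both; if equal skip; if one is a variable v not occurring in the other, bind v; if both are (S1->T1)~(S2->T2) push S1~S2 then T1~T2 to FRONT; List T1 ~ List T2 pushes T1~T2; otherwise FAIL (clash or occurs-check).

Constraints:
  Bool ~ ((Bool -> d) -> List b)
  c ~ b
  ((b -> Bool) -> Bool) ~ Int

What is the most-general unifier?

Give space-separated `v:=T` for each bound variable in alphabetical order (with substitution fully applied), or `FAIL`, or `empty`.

Answer: FAIL

Derivation:
step 1: unify Bool ~ ((Bool -> d) -> List b)  [subst: {-} | 2 pending]
  clash: Bool vs ((Bool -> d) -> List b)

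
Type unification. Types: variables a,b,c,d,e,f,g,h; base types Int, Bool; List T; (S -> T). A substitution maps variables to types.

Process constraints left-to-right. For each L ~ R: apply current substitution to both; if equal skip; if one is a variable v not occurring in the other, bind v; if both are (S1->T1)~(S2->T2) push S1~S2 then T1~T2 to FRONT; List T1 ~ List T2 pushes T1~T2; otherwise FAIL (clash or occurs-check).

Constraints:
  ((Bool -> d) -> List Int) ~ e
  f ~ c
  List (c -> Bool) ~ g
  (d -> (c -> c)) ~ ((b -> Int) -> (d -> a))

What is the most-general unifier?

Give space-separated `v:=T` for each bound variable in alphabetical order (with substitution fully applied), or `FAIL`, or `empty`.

Answer: a:=(b -> Int) c:=(b -> Int) d:=(b -> Int) e:=((Bool -> (b -> Int)) -> List Int) f:=(b -> Int) g:=List ((b -> Int) -> Bool)

Derivation:
step 1: unify ((Bool -> d) -> List Int) ~ e  [subst: {-} | 3 pending]
  bind e := ((Bool -> d) -> List Int)
step 2: unify f ~ c  [subst: {e:=((Bool -> d) -> List Int)} | 2 pending]
  bind f := c
step 3: unify List (c -> Bool) ~ g  [subst: {e:=((Bool -> d) -> List Int), f:=c} | 1 pending]
  bind g := List (c -> Bool)
step 4: unify (d -> (c -> c)) ~ ((b -> Int) -> (d -> a))  [subst: {e:=((Bool -> d) -> List Int), f:=c, g:=List (c -> Bool)} | 0 pending]
  -> decompose arrow: push d~(b -> Int), (c -> c)~(d -> a)
step 5: unify d ~ (b -> Int)  [subst: {e:=((Bool -> d) -> List Int), f:=c, g:=List (c -> Bool)} | 1 pending]
  bind d := (b -> Int)
step 6: unify (c -> c) ~ ((b -> Int) -> a)  [subst: {e:=((Bool -> d) -> List Int), f:=c, g:=List (c -> Bool), d:=(b -> Int)} | 0 pending]
  -> decompose arrow: push c~(b -> Int), c~a
step 7: unify c ~ (b -> Int)  [subst: {e:=((Bool -> d) -> List Int), f:=c, g:=List (c -> Bool), d:=(b -> Int)} | 1 pending]
  bind c := (b -> Int)
step 8: unify (b -> Int) ~ a  [subst: {e:=((Bool -> d) -> List Int), f:=c, g:=List (c -> Bool), d:=(b -> Int), c:=(b -> Int)} | 0 pending]
  bind a := (b -> Int)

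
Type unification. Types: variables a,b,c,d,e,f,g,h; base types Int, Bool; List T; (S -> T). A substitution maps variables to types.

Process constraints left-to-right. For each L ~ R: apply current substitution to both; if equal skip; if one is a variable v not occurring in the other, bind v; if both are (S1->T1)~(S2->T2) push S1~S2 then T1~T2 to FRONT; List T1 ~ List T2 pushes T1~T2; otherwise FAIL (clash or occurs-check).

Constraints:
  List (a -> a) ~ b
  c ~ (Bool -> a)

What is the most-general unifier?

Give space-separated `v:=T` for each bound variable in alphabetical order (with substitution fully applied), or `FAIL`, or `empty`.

step 1: unify List (a -> a) ~ b  [subst: {-} | 1 pending]
  bind b := List (a -> a)
step 2: unify c ~ (Bool -> a)  [subst: {b:=List (a -> a)} | 0 pending]
  bind c := (Bool -> a)

Answer: b:=List (a -> a) c:=(Bool -> a)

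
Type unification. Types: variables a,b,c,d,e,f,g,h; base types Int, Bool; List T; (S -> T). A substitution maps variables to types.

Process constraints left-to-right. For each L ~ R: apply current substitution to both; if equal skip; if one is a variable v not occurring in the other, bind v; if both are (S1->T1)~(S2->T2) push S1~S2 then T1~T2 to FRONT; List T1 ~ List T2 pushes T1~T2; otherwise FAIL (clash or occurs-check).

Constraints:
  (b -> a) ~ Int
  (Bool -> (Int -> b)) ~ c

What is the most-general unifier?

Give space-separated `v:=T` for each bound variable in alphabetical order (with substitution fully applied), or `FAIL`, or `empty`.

Answer: FAIL

Derivation:
step 1: unify (b -> a) ~ Int  [subst: {-} | 1 pending]
  clash: (b -> a) vs Int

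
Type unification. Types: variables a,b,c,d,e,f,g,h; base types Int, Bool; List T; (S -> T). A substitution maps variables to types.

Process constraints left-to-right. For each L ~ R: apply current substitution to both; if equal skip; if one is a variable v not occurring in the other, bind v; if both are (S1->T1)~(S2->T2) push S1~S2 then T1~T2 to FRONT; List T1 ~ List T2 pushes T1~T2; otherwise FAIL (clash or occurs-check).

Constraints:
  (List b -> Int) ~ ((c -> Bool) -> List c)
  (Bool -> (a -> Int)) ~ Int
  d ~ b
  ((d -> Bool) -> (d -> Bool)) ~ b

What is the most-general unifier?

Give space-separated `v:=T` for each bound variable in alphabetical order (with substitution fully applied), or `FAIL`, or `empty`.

step 1: unify (List b -> Int) ~ ((c -> Bool) -> List c)  [subst: {-} | 3 pending]
  -> decompose arrow: push List b~(c -> Bool), Int~List c
step 2: unify List b ~ (c -> Bool)  [subst: {-} | 4 pending]
  clash: List b vs (c -> Bool)

Answer: FAIL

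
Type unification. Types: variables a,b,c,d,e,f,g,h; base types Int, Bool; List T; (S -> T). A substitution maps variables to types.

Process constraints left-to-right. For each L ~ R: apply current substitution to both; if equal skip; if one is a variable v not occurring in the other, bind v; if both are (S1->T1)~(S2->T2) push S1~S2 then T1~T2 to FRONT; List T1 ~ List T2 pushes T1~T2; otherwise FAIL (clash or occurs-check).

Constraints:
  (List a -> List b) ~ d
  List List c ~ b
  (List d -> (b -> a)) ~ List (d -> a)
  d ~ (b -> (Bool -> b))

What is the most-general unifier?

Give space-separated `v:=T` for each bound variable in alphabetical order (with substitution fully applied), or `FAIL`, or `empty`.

step 1: unify (List a -> List b) ~ d  [subst: {-} | 3 pending]
  bind d := (List a -> List b)
step 2: unify List List c ~ b  [subst: {d:=(List a -> List b)} | 2 pending]
  bind b := List List c
step 3: unify (List (List a -> List List List c) -> (List List c -> a)) ~ List ((List a -> List List List c) -> a)  [subst: {d:=(List a -> List b), b:=List List c} | 1 pending]
  clash: (List (List a -> List List List c) -> (List List c -> a)) vs List ((List a -> List List List c) -> a)

Answer: FAIL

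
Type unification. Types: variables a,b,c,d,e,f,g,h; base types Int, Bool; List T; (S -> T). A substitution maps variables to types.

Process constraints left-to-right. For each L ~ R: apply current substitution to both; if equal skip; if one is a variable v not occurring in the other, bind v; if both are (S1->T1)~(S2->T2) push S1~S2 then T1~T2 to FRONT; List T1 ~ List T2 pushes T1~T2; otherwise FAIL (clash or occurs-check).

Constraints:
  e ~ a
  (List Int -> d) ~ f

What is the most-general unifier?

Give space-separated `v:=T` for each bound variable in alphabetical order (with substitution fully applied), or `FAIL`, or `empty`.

step 1: unify e ~ a  [subst: {-} | 1 pending]
  bind e := a
step 2: unify (List Int -> d) ~ f  [subst: {e:=a} | 0 pending]
  bind f := (List Int -> d)

Answer: e:=a f:=(List Int -> d)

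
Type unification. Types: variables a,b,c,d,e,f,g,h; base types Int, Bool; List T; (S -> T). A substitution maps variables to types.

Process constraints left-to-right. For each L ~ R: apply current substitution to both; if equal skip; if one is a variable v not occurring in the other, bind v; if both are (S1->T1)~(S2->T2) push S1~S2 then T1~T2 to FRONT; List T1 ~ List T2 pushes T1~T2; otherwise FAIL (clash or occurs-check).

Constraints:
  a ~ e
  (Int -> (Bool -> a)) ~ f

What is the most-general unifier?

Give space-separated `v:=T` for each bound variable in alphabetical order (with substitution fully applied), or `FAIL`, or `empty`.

step 1: unify a ~ e  [subst: {-} | 1 pending]
  bind a := e
step 2: unify (Int -> (Bool -> e)) ~ f  [subst: {a:=e} | 0 pending]
  bind f := (Int -> (Bool -> e))

Answer: a:=e f:=(Int -> (Bool -> e))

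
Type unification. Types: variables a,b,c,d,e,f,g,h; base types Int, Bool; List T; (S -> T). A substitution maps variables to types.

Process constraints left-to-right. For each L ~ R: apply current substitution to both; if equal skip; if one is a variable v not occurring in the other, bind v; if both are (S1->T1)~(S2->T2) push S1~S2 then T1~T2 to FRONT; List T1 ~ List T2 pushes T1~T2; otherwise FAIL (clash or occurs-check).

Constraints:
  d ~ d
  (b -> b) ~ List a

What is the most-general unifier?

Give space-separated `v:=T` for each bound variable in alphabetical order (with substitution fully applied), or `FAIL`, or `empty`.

step 1: unify d ~ d  [subst: {-} | 1 pending]
  -> identical, skip
step 2: unify (b -> b) ~ List a  [subst: {-} | 0 pending]
  clash: (b -> b) vs List a

Answer: FAIL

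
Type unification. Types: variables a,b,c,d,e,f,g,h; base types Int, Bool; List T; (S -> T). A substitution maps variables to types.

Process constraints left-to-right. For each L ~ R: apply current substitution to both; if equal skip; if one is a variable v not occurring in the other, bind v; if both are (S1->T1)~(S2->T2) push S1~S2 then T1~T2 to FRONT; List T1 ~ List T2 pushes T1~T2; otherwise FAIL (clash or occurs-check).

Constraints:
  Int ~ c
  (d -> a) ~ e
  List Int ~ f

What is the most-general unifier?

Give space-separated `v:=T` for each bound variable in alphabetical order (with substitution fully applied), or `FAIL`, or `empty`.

Answer: c:=Int e:=(d -> a) f:=List Int

Derivation:
step 1: unify Int ~ c  [subst: {-} | 2 pending]
  bind c := Int
step 2: unify (d -> a) ~ e  [subst: {c:=Int} | 1 pending]
  bind e := (d -> a)
step 3: unify List Int ~ f  [subst: {c:=Int, e:=(d -> a)} | 0 pending]
  bind f := List Int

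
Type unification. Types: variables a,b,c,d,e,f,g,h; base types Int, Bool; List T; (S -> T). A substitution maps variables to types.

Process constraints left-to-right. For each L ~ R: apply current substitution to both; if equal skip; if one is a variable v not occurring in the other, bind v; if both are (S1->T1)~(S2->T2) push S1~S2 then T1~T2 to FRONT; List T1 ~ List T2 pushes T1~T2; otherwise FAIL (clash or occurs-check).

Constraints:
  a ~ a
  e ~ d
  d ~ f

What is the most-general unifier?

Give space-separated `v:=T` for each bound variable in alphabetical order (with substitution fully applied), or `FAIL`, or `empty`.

Answer: d:=f e:=f

Derivation:
step 1: unify a ~ a  [subst: {-} | 2 pending]
  -> identical, skip
step 2: unify e ~ d  [subst: {-} | 1 pending]
  bind e := d
step 3: unify d ~ f  [subst: {e:=d} | 0 pending]
  bind d := f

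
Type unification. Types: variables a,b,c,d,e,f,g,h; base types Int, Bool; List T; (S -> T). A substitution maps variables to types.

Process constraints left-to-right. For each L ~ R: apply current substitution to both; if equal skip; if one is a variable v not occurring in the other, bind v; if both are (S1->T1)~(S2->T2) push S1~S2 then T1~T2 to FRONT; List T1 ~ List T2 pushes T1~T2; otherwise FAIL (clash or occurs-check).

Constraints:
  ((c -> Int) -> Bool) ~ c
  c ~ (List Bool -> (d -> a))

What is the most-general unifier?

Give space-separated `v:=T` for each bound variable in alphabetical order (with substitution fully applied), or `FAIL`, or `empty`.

Answer: FAIL

Derivation:
step 1: unify ((c -> Int) -> Bool) ~ c  [subst: {-} | 1 pending]
  occurs-check fail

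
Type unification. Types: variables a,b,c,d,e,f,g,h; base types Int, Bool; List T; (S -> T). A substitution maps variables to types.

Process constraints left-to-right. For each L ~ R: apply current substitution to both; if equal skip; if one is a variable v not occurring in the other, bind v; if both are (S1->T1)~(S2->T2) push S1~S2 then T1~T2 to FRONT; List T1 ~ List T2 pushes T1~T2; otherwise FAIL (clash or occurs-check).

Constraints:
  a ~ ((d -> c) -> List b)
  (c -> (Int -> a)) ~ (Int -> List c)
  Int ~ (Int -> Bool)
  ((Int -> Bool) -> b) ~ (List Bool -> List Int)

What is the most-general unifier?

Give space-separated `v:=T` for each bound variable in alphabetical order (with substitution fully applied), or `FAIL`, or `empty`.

Answer: FAIL

Derivation:
step 1: unify a ~ ((d -> c) -> List b)  [subst: {-} | 3 pending]
  bind a := ((d -> c) -> List b)
step 2: unify (c -> (Int -> ((d -> c) -> List b))) ~ (Int -> List c)  [subst: {a:=((d -> c) -> List b)} | 2 pending]
  -> decompose arrow: push c~Int, (Int -> ((d -> c) -> List b))~List c
step 3: unify c ~ Int  [subst: {a:=((d -> c) -> List b)} | 3 pending]
  bind c := Int
step 4: unify (Int -> ((d -> Int) -> List b)) ~ List Int  [subst: {a:=((d -> c) -> List b), c:=Int} | 2 pending]
  clash: (Int -> ((d -> Int) -> List b)) vs List Int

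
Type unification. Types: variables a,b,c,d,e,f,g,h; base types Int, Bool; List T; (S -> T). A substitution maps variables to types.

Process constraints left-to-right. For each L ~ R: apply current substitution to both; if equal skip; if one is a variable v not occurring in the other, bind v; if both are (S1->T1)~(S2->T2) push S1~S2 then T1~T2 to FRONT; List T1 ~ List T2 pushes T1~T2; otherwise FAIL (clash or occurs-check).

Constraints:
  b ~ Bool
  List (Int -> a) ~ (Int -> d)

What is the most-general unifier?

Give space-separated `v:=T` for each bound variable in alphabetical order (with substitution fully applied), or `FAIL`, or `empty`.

Answer: FAIL

Derivation:
step 1: unify b ~ Bool  [subst: {-} | 1 pending]
  bind b := Bool
step 2: unify List (Int -> a) ~ (Int -> d)  [subst: {b:=Bool} | 0 pending]
  clash: List (Int -> a) vs (Int -> d)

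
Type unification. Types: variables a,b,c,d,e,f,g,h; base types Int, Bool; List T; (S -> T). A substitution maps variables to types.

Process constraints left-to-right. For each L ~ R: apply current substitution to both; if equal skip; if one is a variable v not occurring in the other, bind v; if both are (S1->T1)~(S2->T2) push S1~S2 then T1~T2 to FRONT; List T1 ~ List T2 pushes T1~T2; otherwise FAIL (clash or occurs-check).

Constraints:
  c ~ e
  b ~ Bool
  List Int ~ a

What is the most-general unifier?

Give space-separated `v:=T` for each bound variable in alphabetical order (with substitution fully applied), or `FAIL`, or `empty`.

Answer: a:=List Int b:=Bool c:=e

Derivation:
step 1: unify c ~ e  [subst: {-} | 2 pending]
  bind c := e
step 2: unify b ~ Bool  [subst: {c:=e} | 1 pending]
  bind b := Bool
step 3: unify List Int ~ a  [subst: {c:=e, b:=Bool} | 0 pending]
  bind a := List Int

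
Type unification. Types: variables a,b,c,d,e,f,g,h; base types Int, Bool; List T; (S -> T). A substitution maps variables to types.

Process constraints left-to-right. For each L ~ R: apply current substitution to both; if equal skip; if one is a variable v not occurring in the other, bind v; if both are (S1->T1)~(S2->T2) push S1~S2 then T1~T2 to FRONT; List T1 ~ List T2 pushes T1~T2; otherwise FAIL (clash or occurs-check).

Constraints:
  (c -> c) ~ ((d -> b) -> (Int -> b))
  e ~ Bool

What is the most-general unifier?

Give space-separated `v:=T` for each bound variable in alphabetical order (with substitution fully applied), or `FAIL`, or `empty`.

step 1: unify (c -> c) ~ ((d -> b) -> (Int -> b))  [subst: {-} | 1 pending]
  -> decompose arrow: push c~(d -> b), c~(Int -> b)
step 2: unify c ~ (d -> b)  [subst: {-} | 2 pending]
  bind c := (d -> b)
step 3: unify (d -> b) ~ (Int -> b)  [subst: {c:=(d -> b)} | 1 pending]
  -> decompose arrow: push d~Int, b~b
step 4: unify d ~ Int  [subst: {c:=(d -> b)} | 2 pending]
  bind d := Int
step 5: unify b ~ b  [subst: {c:=(d -> b), d:=Int} | 1 pending]
  -> identical, skip
step 6: unify e ~ Bool  [subst: {c:=(d -> b), d:=Int} | 0 pending]
  bind e := Bool

Answer: c:=(Int -> b) d:=Int e:=Bool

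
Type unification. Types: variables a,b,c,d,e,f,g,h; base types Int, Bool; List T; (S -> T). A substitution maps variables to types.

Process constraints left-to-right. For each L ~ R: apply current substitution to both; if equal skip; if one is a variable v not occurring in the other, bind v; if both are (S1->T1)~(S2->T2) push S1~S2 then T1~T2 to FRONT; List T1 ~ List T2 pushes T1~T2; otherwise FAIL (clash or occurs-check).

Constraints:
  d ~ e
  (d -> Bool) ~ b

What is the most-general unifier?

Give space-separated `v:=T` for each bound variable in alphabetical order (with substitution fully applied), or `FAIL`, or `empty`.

step 1: unify d ~ e  [subst: {-} | 1 pending]
  bind d := e
step 2: unify (e -> Bool) ~ b  [subst: {d:=e} | 0 pending]
  bind b := (e -> Bool)

Answer: b:=(e -> Bool) d:=e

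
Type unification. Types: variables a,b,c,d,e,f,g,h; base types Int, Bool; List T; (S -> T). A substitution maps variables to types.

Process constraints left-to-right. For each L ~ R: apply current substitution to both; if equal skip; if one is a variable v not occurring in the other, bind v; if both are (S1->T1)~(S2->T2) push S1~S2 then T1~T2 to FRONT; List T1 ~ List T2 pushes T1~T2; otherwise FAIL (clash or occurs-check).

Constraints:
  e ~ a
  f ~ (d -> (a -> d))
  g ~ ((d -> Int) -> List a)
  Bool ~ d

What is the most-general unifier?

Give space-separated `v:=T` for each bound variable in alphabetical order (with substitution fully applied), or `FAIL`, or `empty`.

step 1: unify e ~ a  [subst: {-} | 3 pending]
  bind e := a
step 2: unify f ~ (d -> (a -> d))  [subst: {e:=a} | 2 pending]
  bind f := (d -> (a -> d))
step 3: unify g ~ ((d -> Int) -> List a)  [subst: {e:=a, f:=(d -> (a -> d))} | 1 pending]
  bind g := ((d -> Int) -> List a)
step 4: unify Bool ~ d  [subst: {e:=a, f:=(d -> (a -> d)), g:=((d -> Int) -> List a)} | 0 pending]
  bind d := Bool

Answer: d:=Bool e:=a f:=(Bool -> (a -> Bool)) g:=((Bool -> Int) -> List a)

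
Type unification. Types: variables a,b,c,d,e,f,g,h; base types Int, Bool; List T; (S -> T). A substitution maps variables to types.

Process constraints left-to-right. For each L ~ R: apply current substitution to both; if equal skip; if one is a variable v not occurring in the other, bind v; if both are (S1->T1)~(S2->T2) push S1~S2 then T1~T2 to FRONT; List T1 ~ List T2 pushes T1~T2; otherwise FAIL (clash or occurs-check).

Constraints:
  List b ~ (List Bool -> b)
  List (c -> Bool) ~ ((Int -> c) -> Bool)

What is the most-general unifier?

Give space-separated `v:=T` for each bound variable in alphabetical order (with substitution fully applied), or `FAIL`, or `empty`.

step 1: unify List b ~ (List Bool -> b)  [subst: {-} | 1 pending]
  clash: List b vs (List Bool -> b)

Answer: FAIL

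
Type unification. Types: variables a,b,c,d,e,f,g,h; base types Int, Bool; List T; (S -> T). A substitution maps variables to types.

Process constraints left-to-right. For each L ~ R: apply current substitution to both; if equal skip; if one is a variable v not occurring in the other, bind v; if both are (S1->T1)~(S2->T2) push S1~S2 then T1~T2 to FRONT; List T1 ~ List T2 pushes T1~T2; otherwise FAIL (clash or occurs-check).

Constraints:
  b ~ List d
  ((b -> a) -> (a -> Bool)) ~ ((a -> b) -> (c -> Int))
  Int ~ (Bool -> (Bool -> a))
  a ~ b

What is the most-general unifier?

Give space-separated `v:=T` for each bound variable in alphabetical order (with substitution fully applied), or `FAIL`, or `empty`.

Answer: FAIL

Derivation:
step 1: unify b ~ List d  [subst: {-} | 3 pending]
  bind b := List d
step 2: unify ((List d -> a) -> (a -> Bool)) ~ ((a -> List d) -> (c -> Int))  [subst: {b:=List d} | 2 pending]
  -> decompose arrow: push (List d -> a)~(a -> List d), (a -> Bool)~(c -> Int)
step 3: unify (List d -> a) ~ (a -> List d)  [subst: {b:=List d} | 3 pending]
  -> decompose arrow: push List d~a, a~List d
step 4: unify List d ~ a  [subst: {b:=List d} | 4 pending]
  bind a := List d
step 5: unify List d ~ List d  [subst: {b:=List d, a:=List d} | 3 pending]
  -> identical, skip
step 6: unify (List d -> Bool) ~ (c -> Int)  [subst: {b:=List d, a:=List d} | 2 pending]
  -> decompose arrow: push List d~c, Bool~Int
step 7: unify List d ~ c  [subst: {b:=List d, a:=List d} | 3 pending]
  bind c := List d
step 8: unify Bool ~ Int  [subst: {b:=List d, a:=List d, c:=List d} | 2 pending]
  clash: Bool vs Int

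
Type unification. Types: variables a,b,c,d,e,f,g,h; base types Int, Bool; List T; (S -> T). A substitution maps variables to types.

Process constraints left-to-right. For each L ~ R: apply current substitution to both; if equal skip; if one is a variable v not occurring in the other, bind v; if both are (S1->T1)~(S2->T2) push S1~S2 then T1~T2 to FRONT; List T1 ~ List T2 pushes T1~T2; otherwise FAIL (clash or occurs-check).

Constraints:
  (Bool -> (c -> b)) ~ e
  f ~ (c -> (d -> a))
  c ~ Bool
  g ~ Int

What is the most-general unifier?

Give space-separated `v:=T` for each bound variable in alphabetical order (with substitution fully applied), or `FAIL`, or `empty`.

step 1: unify (Bool -> (c -> b)) ~ e  [subst: {-} | 3 pending]
  bind e := (Bool -> (c -> b))
step 2: unify f ~ (c -> (d -> a))  [subst: {e:=(Bool -> (c -> b))} | 2 pending]
  bind f := (c -> (d -> a))
step 3: unify c ~ Bool  [subst: {e:=(Bool -> (c -> b)), f:=(c -> (d -> a))} | 1 pending]
  bind c := Bool
step 4: unify g ~ Int  [subst: {e:=(Bool -> (c -> b)), f:=(c -> (d -> a)), c:=Bool} | 0 pending]
  bind g := Int

Answer: c:=Bool e:=(Bool -> (Bool -> b)) f:=(Bool -> (d -> a)) g:=Int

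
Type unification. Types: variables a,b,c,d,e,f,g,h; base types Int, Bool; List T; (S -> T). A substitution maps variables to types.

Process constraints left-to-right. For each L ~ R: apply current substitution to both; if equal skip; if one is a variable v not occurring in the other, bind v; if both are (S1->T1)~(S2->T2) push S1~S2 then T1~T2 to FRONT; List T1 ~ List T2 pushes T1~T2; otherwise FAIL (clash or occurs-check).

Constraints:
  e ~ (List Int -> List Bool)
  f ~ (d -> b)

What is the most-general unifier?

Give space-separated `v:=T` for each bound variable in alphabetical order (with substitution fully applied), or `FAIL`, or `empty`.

Answer: e:=(List Int -> List Bool) f:=(d -> b)

Derivation:
step 1: unify e ~ (List Int -> List Bool)  [subst: {-} | 1 pending]
  bind e := (List Int -> List Bool)
step 2: unify f ~ (d -> b)  [subst: {e:=(List Int -> List Bool)} | 0 pending]
  bind f := (d -> b)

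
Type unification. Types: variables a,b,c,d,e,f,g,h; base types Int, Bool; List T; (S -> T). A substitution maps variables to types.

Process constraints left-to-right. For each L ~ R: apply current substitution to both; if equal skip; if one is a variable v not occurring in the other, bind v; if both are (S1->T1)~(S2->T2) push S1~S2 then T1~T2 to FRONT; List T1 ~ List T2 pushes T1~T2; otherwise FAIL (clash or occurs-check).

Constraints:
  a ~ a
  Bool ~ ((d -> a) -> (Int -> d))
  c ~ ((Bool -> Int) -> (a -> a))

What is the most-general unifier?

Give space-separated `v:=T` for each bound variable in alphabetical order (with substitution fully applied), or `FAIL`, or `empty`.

step 1: unify a ~ a  [subst: {-} | 2 pending]
  -> identical, skip
step 2: unify Bool ~ ((d -> a) -> (Int -> d))  [subst: {-} | 1 pending]
  clash: Bool vs ((d -> a) -> (Int -> d))

Answer: FAIL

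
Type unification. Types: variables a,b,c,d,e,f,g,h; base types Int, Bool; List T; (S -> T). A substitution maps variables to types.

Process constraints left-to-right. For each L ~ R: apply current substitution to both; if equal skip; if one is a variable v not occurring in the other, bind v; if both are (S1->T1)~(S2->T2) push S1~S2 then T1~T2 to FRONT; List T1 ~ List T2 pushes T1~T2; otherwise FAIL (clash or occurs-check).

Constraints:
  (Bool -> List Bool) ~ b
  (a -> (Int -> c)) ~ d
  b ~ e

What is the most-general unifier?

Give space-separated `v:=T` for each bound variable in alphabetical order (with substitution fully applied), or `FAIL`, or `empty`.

Answer: b:=(Bool -> List Bool) d:=(a -> (Int -> c)) e:=(Bool -> List Bool)

Derivation:
step 1: unify (Bool -> List Bool) ~ b  [subst: {-} | 2 pending]
  bind b := (Bool -> List Bool)
step 2: unify (a -> (Int -> c)) ~ d  [subst: {b:=(Bool -> List Bool)} | 1 pending]
  bind d := (a -> (Int -> c))
step 3: unify (Bool -> List Bool) ~ e  [subst: {b:=(Bool -> List Bool), d:=(a -> (Int -> c))} | 0 pending]
  bind e := (Bool -> List Bool)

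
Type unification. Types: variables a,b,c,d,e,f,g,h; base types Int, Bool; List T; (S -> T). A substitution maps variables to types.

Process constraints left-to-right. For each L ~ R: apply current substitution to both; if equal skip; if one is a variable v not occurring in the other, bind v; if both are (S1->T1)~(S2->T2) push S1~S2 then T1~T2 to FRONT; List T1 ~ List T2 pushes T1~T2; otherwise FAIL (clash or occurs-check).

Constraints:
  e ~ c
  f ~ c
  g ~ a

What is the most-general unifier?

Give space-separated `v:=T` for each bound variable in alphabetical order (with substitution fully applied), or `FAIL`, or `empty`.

step 1: unify e ~ c  [subst: {-} | 2 pending]
  bind e := c
step 2: unify f ~ c  [subst: {e:=c} | 1 pending]
  bind f := c
step 3: unify g ~ a  [subst: {e:=c, f:=c} | 0 pending]
  bind g := a

Answer: e:=c f:=c g:=a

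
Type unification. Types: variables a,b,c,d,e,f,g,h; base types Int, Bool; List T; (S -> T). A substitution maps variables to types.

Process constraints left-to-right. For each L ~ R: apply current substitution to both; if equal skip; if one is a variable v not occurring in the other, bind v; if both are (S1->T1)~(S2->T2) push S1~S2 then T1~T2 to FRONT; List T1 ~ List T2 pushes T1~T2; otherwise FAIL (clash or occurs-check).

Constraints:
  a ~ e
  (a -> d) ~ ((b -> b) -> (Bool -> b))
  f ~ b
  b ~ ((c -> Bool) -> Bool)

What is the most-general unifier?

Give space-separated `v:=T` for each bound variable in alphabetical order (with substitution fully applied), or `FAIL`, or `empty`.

step 1: unify a ~ e  [subst: {-} | 3 pending]
  bind a := e
step 2: unify (e -> d) ~ ((b -> b) -> (Bool -> b))  [subst: {a:=e} | 2 pending]
  -> decompose arrow: push e~(b -> b), d~(Bool -> b)
step 3: unify e ~ (b -> b)  [subst: {a:=e} | 3 pending]
  bind e := (b -> b)
step 4: unify d ~ (Bool -> b)  [subst: {a:=e, e:=(b -> b)} | 2 pending]
  bind d := (Bool -> b)
step 5: unify f ~ b  [subst: {a:=e, e:=(b -> b), d:=(Bool -> b)} | 1 pending]
  bind f := b
step 6: unify b ~ ((c -> Bool) -> Bool)  [subst: {a:=e, e:=(b -> b), d:=(Bool -> b), f:=b} | 0 pending]
  bind b := ((c -> Bool) -> Bool)

Answer: a:=(((c -> Bool) -> Bool) -> ((c -> Bool) -> Bool)) b:=((c -> Bool) -> Bool) d:=(Bool -> ((c -> Bool) -> Bool)) e:=(((c -> Bool) -> Bool) -> ((c -> Bool) -> Bool)) f:=((c -> Bool) -> Bool)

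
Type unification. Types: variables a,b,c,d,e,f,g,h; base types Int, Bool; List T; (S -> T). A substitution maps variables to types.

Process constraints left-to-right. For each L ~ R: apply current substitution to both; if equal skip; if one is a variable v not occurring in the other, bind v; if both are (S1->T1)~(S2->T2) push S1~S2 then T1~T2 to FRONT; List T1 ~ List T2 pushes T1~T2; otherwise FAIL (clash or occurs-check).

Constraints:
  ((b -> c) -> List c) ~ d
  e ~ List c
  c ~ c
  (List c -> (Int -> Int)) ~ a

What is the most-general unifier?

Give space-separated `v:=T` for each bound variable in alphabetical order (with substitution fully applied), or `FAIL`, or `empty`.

step 1: unify ((b -> c) -> List c) ~ d  [subst: {-} | 3 pending]
  bind d := ((b -> c) -> List c)
step 2: unify e ~ List c  [subst: {d:=((b -> c) -> List c)} | 2 pending]
  bind e := List c
step 3: unify c ~ c  [subst: {d:=((b -> c) -> List c), e:=List c} | 1 pending]
  -> identical, skip
step 4: unify (List c -> (Int -> Int)) ~ a  [subst: {d:=((b -> c) -> List c), e:=List c} | 0 pending]
  bind a := (List c -> (Int -> Int))

Answer: a:=(List c -> (Int -> Int)) d:=((b -> c) -> List c) e:=List c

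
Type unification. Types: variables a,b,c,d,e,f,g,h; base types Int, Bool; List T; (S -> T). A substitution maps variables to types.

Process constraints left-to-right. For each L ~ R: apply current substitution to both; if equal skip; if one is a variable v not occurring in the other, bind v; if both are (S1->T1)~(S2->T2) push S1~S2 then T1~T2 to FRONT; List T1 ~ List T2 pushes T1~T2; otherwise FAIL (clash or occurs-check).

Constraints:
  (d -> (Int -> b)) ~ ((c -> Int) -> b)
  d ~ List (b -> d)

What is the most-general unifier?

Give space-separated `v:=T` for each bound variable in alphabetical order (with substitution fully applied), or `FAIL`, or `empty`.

Answer: FAIL

Derivation:
step 1: unify (d -> (Int -> b)) ~ ((c -> Int) -> b)  [subst: {-} | 1 pending]
  -> decompose arrow: push d~(c -> Int), (Int -> b)~b
step 2: unify d ~ (c -> Int)  [subst: {-} | 2 pending]
  bind d := (c -> Int)
step 3: unify (Int -> b) ~ b  [subst: {d:=(c -> Int)} | 1 pending]
  occurs-check fail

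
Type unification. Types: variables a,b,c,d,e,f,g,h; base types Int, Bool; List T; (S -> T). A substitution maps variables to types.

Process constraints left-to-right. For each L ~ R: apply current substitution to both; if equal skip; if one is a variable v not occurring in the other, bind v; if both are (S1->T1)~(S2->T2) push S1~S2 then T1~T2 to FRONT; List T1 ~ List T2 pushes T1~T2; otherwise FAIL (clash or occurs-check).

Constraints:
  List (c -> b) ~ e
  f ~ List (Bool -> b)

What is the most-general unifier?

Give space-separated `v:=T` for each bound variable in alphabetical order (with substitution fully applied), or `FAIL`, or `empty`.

step 1: unify List (c -> b) ~ e  [subst: {-} | 1 pending]
  bind e := List (c -> b)
step 2: unify f ~ List (Bool -> b)  [subst: {e:=List (c -> b)} | 0 pending]
  bind f := List (Bool -> b)

Answer: e:=List (c -> b) f:=List (Bool -> b)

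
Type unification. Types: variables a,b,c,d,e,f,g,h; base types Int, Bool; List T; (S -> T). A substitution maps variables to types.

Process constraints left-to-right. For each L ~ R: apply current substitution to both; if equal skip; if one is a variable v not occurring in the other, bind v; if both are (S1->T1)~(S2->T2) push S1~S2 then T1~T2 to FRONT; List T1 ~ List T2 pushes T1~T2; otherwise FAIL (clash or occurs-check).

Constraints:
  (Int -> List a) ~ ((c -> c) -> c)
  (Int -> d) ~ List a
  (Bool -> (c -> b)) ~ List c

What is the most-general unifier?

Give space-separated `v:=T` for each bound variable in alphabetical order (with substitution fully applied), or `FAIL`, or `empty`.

Answer: FAIL

Derivation:
step 1: unify (Int -> List a) ~ ((c -> c) -> c)  [subst: {-} | 2 pending]
  -> decompose arrow: push Int~(c -> c), List a~c
step 2: unify Int ~ (c -> c)  [subst: {-} | 3 pending]
  clash: Int vs (c -> c)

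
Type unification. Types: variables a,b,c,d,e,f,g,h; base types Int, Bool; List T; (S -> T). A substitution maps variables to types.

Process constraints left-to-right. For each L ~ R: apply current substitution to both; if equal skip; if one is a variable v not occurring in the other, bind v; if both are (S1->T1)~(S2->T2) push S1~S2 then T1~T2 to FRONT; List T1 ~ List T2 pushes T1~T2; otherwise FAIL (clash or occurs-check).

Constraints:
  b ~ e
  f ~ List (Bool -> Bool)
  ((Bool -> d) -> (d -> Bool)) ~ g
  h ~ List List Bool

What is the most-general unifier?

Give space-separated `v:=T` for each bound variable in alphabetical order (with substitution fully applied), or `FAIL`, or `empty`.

step 1: unify b ~ e  [subst: {-} | 3 pending]
  bind b := e
step 2: unify f ~ List (Bool -> Bool)  [subst: {b:=e} | 2 pending]
  bind f := List (Bool -> Bool)
step 3: unify ((Bool -> d) -> (d -> Bool)) ~ g  [subst: {b:=e, f:=List (Bool -> Bool)} | 1 pending]
  bind g := ((Bool -> d) -> (d -> Bool))
step 4: unify h ~ List List Bool  [subst: {b:=e, f:=List (Bool -> Bool), g:=((Bool -> d) -> (d -> Bool))} | 0 pending]
  bind h := List List Bool

Answer: b:=e f:=List (Bool -> Bool) g:=((Bool -> d) -> (d -> Bool)) h:=List List Bool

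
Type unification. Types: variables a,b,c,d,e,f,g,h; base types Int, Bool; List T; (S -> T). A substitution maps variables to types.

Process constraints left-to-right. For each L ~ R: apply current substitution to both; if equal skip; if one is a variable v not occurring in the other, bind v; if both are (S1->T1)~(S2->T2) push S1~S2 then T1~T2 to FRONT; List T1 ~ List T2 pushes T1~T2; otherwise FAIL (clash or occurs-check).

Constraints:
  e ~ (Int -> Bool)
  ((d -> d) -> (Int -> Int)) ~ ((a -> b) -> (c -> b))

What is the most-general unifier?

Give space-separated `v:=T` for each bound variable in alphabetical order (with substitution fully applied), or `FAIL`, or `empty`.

Answer: a:=Int b:=Int c:=Int d:=Int e:=(Int -> Bool)

Derivation:
step 1: unify e ~ (Int -> Bool)  [subst: {-} | 1 pending]
  bind e := (Int -> Bool)
step 2: unify ((d -> d) -> (Int -> Int)) ~ ((a -> b) -> (c -> b))  [subst: {e:=(Int -> Bool)} | 0 pending]
  -> decompose arrow: push (d -> d)~(a -> b), (Int -> Int)~(c -> b)
step 3: unify (d -> d) ~ (a -> b)  [subst: {e:=(Int -> Bool)} | 1 pending]
  -> decompose arrow: push d~a, d~b
step 4: unify d ~ a  [subst: {e:=(Int -> Bool)} | 2 pending]
  bind d := a
step 5: unify a ~ b  [subst: {e:=(Int -> Bool), d:=a} | 1 pending]
  bind a := b
step 6: unify (Int -> Int) ~ (c -> b)  [subst: {e:=(Int -> Bool), d:=a, a:=b} | 0 pending]
  -> decompose arrow: push Int~c, Int~b
step 7: unify Int ~ c  [subst: {e:=(Int -> Bool), d:=a, a:=b} | 1 pending]
  bind c := Int
step 8: unify Int ~ b  [subst: {e:=(Int -> Bool), d:=a, a:=b, c:=Int} | 0 pending]
  bind b := Int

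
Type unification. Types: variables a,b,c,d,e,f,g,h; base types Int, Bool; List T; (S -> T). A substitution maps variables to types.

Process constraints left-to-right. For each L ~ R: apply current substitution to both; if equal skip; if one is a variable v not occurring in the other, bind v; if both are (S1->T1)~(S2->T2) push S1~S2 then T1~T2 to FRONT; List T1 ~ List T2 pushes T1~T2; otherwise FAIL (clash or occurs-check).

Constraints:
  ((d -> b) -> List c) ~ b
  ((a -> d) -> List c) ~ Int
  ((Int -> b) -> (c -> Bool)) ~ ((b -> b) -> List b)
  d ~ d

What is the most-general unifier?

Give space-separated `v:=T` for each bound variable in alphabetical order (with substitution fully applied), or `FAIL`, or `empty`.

step 1: unify ((d -> b) -> List c) ~ b  [subst: {-} | 3 pending]
  occurs-check fail

Answer: FAIL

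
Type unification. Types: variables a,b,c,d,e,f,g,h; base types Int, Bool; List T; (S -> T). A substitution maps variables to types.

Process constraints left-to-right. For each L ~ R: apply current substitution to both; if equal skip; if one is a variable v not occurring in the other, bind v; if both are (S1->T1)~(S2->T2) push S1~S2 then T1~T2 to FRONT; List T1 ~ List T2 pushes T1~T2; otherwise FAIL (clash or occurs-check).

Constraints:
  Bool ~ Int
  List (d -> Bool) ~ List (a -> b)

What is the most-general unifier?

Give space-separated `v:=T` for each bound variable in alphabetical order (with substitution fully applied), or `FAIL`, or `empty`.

Answer: FAIL

Derivation:
step 1: unify Bool ~ Int  [subst: {-} | 1 pending]
  clash: Bool vs Int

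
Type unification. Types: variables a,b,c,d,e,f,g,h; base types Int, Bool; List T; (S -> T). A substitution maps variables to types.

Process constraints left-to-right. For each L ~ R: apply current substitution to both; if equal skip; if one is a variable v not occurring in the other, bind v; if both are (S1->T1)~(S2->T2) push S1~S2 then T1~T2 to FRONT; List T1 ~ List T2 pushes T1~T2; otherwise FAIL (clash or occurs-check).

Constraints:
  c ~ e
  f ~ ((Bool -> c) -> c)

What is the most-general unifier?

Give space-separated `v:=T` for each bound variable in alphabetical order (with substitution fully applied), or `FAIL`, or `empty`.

Answer: c:=e f:=((Bool -> e) -> e)

Derivation:
step 1: unify c ~ e  [subst: {-} | 1 pending]
  bind c := e
step 2: unify f ~ ((Bool -> e) -> e)  [subst: {c:=e} | 0 pending]
  bind f := ((Bool -> e) -> e)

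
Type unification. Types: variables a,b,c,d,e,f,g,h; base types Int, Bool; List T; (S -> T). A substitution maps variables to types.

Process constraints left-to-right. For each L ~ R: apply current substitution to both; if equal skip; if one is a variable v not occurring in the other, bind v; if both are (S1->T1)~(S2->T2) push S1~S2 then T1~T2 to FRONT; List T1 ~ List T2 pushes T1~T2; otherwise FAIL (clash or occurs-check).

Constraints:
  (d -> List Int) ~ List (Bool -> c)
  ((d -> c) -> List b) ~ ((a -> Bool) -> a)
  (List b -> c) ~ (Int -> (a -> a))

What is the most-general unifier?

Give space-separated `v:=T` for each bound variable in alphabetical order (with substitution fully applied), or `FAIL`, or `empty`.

step 1: unify (d -> List Int) ~ List (Bool -> c)  [subst: {-} | 2 pending]
  clash: (d -> List Int) vs List (Bool -> c)

Answer: FAIL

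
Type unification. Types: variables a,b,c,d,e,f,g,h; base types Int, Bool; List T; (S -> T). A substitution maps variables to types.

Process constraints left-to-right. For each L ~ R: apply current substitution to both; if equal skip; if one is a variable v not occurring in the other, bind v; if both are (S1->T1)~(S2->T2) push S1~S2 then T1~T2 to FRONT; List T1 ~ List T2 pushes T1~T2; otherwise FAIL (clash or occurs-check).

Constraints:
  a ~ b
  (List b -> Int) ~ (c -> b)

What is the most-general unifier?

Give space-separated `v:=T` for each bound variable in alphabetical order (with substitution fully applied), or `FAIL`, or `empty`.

Answer: a:=Int b:=Int c:=List Int

Derivation:
step 1: unify a ~ b  [subst: {-} | 1 pending]
  bind a := b
step 2: unify (List b -> Int) ~ (c -> b)  [subst: {a:=b} | 0 pending]
  -> decompose arrow: push List b~c, Int~b
step 3: unify List b ~ c  [subst: {a:=b} | 1 pending]
  bind c := List b
step 4: unify Int ~ b  [subst: {a:=b, c:=List b} | 0 pending]
  bind b := Int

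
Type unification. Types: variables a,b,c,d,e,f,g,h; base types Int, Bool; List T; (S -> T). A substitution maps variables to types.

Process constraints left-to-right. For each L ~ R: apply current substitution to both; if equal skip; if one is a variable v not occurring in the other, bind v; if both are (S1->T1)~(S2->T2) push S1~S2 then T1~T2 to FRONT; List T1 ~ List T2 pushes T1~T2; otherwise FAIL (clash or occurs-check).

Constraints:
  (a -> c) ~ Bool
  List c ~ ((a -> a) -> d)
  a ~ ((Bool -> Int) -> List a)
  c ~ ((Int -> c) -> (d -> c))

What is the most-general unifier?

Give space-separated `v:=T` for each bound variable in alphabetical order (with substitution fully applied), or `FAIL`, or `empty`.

Answer: FAIL

Derivation:
step 1: unify (a -> c) ~ Bool  [subst: {-} | 3 pending]
  clash: (a -> c) vs Bool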